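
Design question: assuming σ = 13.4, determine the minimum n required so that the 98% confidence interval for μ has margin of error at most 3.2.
n ≥ 95

For margin E ≤ 3.2:
n ≥ (z* · σ / E)²
n ≥ (2.326 · 13.4 / 3.2)²
n ≥ 94.87

Minimum n = 95 (rounding up)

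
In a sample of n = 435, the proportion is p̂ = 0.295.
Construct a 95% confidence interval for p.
(0.252, 0.338)

Proportion CI:
SE = √(p̂(1-p̂)/n) = √(0.295 · 0.705 / 435) = 0.02187

z* = 1.960
Margin = z* · SE = 1.960 · 0.02187 = 0.0429

CI: 0.295 ± 0.0429 = (0.252, 0.338)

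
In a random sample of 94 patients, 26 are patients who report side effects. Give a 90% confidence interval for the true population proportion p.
(0.201, 0.352)

Proportion CI:
p̂ = 26/94 = 0.27660
SE = √(p̂(1-p̂)/n) = √(0.27660 · 0.72340 / 94) = 0.04614

z* = 1.645
Margin = z* · SE = 1.645 · 0.04614 = 0.0759

CI: 0.27660 ± 0.0759 = (0.201, 0.352)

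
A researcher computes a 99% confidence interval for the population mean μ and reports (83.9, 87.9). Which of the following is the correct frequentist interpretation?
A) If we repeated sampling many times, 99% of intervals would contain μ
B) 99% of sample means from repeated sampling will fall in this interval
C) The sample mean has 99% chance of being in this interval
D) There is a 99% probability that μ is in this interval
A

A) Correct — this is the frequentist long-run coverage interpretation.
B) Wrong — coverage applies to intervals containing μ, not to future x̄ values.
C) Wrong — x̄ is observed and sits in the interval by construction.
D) Wrong — μ is fixed; the randomness lives in the interval, not in μ.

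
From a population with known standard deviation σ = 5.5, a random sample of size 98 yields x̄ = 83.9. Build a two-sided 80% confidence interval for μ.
(83.19, 84.61)

z-interval (σ known):
z* = 1.282 for 80% confidence

Margin of error = z* · σ/√n = 1.282 · 5.5/√98 = 0.71

CI: (83.9 - 0.71, 83.9 + 0.71) = (83.19, 84.61)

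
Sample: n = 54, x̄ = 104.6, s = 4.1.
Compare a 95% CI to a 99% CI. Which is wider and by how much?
99% CI is wider by 0.74

df = 53
95% CI: t* = 2.006, (103.48, 105.72), width = 2 · t* · s/√n = 2.24
99% CI: t* = 2.672, (103.11, 106.09), width = 2 · t* · s/√n = 2.98

The 99% CI is wider by 2.98 - 2.24 = 0.74.
Higher confidence requires a wider interval.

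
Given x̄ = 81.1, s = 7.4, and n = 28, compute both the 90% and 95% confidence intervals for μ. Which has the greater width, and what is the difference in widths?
95% CI is wider by 0.98

df = 27
90% CI: t* = 1.703, (78.72, 83.48), width = 2 · t* · s/√n = 4.76
95% CI: t* = 2.052, (78.23, 83.97), width = 2 · t* · s/√n = 5.74

The 95% CI is wider by 5.74 - 4.76 = 0.98.
Higher confidence requires a wider interval.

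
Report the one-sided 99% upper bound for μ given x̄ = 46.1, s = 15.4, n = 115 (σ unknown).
μ ≤ 49.49

Upper bound (one-sided):
t* = 2.360 (one-sided for 99%)
Upper bound = x̄ + t* · s/√n = 46.1 + 2.360 · 15.4/√115 = 49.49

We are 99% confident that μ ≤ 49.49.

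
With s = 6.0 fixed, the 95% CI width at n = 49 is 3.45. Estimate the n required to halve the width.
n ≈ 196

CI width ∝ 1/√n
To reduce width by factor 2, need √n to grow by 2 → need 2² = 4 times as many samples.

Current: n = 49, width = 3.45
New: n = 196, width ≈ 1.69

Width reduced by factor of 3.45/1.69 = 2.04.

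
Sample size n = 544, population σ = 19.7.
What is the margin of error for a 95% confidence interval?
Margin of error = 1.66

Margin of error = z* · σ/√n
= 1.960 · 19.7/√544
= 1.960 · 19.7/23.3238
= 1.66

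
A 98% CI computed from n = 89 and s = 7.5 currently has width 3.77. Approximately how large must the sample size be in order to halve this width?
n ≈ 356

CI width ∝ 1/√n
To reduce width by factor 2, need √n to grow by 2 → need 2² = 4 times as many samples.

Current: n = 89, width = 3.77
New: n = 356, width ≈ 1.86

Width reduced by factor of 3.77/1.86 = 2.03.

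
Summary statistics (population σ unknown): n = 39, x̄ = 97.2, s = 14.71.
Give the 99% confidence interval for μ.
(90.81, 103.59)

t-interval (σ unknown):
df = n - 1 = 38
t* = 2.712 for 99% confidence

Margin of error = t* · s/√n = 2.712 · 14.71/√39 = 6.39

CI: (90.81, 103.59)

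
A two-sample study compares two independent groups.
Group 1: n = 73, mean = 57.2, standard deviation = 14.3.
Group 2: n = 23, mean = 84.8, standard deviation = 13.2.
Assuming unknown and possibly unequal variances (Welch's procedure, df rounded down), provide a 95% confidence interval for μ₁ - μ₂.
(-34.12, -21.08)

Difference: x̄₁ - x̄₂ = -27.60
SE = √(s₁²/n₁ + s₂²/n₂) = √(14.3²/73 + 13.2²/23) = 3.2213
df = 39.62 → 39 (Welch–Satterthwaite, rounded down)
t* = 2.023

CI: -27.60 ± 2.023 · 3.2213 = -27.60 ± 6.52 = (-34.12, -21.08)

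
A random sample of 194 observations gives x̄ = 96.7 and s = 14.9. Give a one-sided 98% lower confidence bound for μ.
μ ≥ 94.49

Lower bound (one-sided):
t* = 2.068 (one-sided for 98%)
Lower bound = x̄ - t* · s/√n = 96.7 - 2.068 · 14.9/√194 = 94.49

We are 98% confident that μ ≥ 94.49.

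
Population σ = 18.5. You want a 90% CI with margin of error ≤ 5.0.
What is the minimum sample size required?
n ≥ 38

For margin E ≤ 5.0:
n ≥ (z* · σ / E)²
n ≥ (1.645 · 18.5 / 5.0)²
n ≥ 37.05

Minimum n = 38 (rounding up)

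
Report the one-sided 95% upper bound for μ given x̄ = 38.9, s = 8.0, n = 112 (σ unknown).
μ ≤ 40.15

Upper bound (one-sided):
t* = 1.659 (one-sided for 95%)
Upper bound = x̄ + t* · s/√n = 38.9 + 1.659 · 8.0/√112 = 40.15

We are 95% confident that μ ≤ 40.15.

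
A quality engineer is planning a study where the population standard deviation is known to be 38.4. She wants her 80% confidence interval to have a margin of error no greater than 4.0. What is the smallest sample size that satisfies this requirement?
n ≥ 152

For margin E ≤ 4.0:
n ≥ (z* · σ / E)²
n ≥ (1.282 · 38.4 / 4.0)²
n ≥ 151.47

Minimum n = 152 (rounding up)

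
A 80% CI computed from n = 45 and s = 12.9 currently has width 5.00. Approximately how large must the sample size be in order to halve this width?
n ≈ 180

CI width ∝ 1/√n
To reduce width by factor 2, need √n to grow by 2 → need 2² = 4 times as many samples.

Current: n = 45, width = 5.00
New: n = 180, width ≈ 2.47

Width reduced by factor of 5.00/2.47 = 2.02.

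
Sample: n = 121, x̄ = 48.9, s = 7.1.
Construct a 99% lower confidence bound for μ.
μ ≥ 47.38

Lower bound (one-sided):
t* = 2.358 (one-sided for 99%)
Lower bound = x̄ - t* · s/√n = 48.9 - 2.358 · 7.1/√121 = 47.38

We are 99% confident that μ ≥ 47.38.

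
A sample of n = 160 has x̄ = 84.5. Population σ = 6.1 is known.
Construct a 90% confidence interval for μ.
(83.71, 85.29)

z-interval (σ known):
z* = 1.645 for 90% confidence

Margin of error = z* · σ/√n = 1.645 · 6.1/√160 = 0.79

CI: (84.5 - 0.79, 84.5 + 0.79) = (83.71, 85.29)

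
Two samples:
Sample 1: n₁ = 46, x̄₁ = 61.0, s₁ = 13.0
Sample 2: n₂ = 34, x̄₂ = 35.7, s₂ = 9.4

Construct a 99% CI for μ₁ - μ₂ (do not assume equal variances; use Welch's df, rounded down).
(18.69, 31.91)

Difference: x̄₁ - x̄₂ = 25.30
SE = √(s₁²/n₁ + s₂²/n₂) = √(13.0²/46 + 9.4²/34) = 2.5045
df = 77.98 → 77 (Welch–Satterthwaite, rounded down)
t* = 2.641

CI: 25.30 ± 2.641 · 2.5045 = 25.30 ± 6.61 = (18.69, 31.91)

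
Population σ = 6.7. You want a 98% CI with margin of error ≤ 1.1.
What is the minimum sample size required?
n ≥ 201

For margin E ≤ 1.1:
n ≥ (z* · σ / E)²
n ≥ (2.326 · 6.7 / 1.1)²
n ≥ 200.72

Minimum n = 201 (rounding up)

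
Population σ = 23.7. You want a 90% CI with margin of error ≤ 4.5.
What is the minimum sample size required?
n ≥ 76

For margin E ≤ 4.5:
n ≥ (z* · σ / E)²
n ≥ (1.645 · 23.7 / 4.5)²
n ≥ 75.06

Minimum n = 76 (rounding up)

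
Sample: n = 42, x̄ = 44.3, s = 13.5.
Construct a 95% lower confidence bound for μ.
μ ≥ 40.79

Lower bound (one-sided):
t* = 1.683 (one-sided for 95%)
Lower bound = x̄ - t* · s/√n = 44.3 - 1.683 · 13.5/√42 = 40.79

We are 95% confident that μ ≥ 40.79.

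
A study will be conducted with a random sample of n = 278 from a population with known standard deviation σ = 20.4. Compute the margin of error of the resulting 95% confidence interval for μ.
Margin of error = 2.40

Margin of error = z* · σ/√n
= 1.960 · 20.4/√278
= 1.960 · 20.4/16.6733
= 2.40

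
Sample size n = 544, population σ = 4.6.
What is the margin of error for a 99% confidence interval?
Margin of error = 0.51

Margin of error = z* · σ/√n
= 2.576 · 4.6/√544
= 2.576 · 4.6/23.3238
= 0.51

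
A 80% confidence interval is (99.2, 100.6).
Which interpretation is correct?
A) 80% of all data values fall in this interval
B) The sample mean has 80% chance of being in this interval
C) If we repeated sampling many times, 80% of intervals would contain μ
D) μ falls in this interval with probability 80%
C

A) Wrong — a CI is about the parameter μ, not individual data values.
B) Wrong — x̄ is observed and sits in the interval by construction.
C) Correct — this is the frequentist long-run coverage interpretation.
D) Wrong — μ is fixed; the randomness lives in the interval, not in μ.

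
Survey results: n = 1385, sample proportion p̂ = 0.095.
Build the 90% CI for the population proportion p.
(0.082, 0.108)

Proportion CI:
SE = √(p̂(1-p̂)/n) = √(0.095 · 0.905 / 1385) = 0.00788

z* = 1.645
Margin = z* · SE = 1.645 · 0.00788 = 0.0130

CI: 0.095 ± 0.0130 = (0.082, 0.108)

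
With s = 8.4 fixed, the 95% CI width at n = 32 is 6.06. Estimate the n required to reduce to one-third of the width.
n ≈ 288

CI width ∝ 1/√n
To reduce width by factor 3, need √n to grow by 3 → need 3² = 9 times as many samples.

Current: n = 32, width = 6.06
New: n = 288, width ≈ 1.95

Width reduced by factor of 6.06/1.95 = 3.11.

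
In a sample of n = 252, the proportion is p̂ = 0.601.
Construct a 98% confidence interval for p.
(0.529, 0.673)

Proportion CI:
SE = √(p̂(1-p̂)/n) = √(0.601 · 0.399 / 252) = 0.03085

z* = 2.326
Margin = z* · SE = 2.326 · 0.03085 = 0.0718

CI: 0.601 ± 0.0718 = (0.529, 0.673)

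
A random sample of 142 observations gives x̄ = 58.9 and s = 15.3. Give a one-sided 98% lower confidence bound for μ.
μ ≥ 56.24

Lower bound (one-sided):
t* = 2.073 (one-sided for 98%)
Lower bound = x̄ - t* · s/√n = 58.9 - 2.073 · 15.3/√142 = 56.24

We are 98% confident that μ ≥ 56.24.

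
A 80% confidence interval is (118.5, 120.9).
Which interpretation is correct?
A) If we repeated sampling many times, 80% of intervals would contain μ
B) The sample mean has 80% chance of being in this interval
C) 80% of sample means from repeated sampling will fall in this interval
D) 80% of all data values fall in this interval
A

A) Correct — this is the frequentist long-run coverage interpretation.
B) Wrong — x̄ is observed and sits in the interval by construction.
C) Wrong — coverage applies to intervals containing μ, not to future x̄ values.
D) Wrong — a CI is about the parameter μ, not individual data values.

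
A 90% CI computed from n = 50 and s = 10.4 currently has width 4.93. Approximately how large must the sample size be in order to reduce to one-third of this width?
n ≈ 450

CI width ∝ 1/√n
To reduce width by factor 3, need √n to grow by 3 → need 3² = 9 times as many samples.

Current: n = 50, width = 4.93
New: n = 450, width ≈ 1.62

Width reduced by factor of 4.93/1.62 = 3.04.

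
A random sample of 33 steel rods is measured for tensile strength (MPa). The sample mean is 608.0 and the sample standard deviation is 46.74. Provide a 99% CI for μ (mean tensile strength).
(585.72, 630.28)

t-interval (σ unknown):
df = n - 1 = 32
t* = 2.738 for 99% confidence

Margin of error = t* · s/√n = 2.738 · 46.74/√33 = 22.28

CI: (585.72, 630.28)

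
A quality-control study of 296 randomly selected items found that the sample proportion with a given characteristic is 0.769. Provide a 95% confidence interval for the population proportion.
(0.721, 0.817)

Proportion CI:
SE = √(p̂(1-p̂)/n) = √(0.769 · 0.231 / 296) = 0.02450

z* = 1.960
Margin = z* · SE = 1.960 · 0.02450 = 0.0480

CI: 0.769 ± 0.0480 = (0.721, 0.817)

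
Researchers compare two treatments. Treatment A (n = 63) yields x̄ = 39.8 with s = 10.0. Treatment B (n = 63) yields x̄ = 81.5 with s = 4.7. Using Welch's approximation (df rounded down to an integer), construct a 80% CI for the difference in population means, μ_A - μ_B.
(-43.50, -39.90)

Difference: x̄₁ - x̄₂ = -41.70
SE = √(s₁²/n₁ + s₂²/n₂) = √(10.0²/63 + 4.7²/63) = 1.3921
df = 88.12 → 88 (Welch–Satterthwaite, rounded down)
t* = 1.291

CI: -41.70 ± 1.291 · 1.3921 = -41.70 ± 1.80 = (-43.50, -39.90)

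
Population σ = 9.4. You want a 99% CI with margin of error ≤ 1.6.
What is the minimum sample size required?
n ≥ 230

For margin E ≤ 1.6:
n ≥ (z* · σ / E)²
n ≥ (2.576 · 9.4 / 1.6)²
n ≥ 229.04

Minimum n = 230 (rounding up)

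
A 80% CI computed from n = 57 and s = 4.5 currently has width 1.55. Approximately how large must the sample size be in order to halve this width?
n ≈ 228

CI width ∝ 1/√n
To reduce width by factor 2, need √n to grow by 2 → need 2² = 4 times as many samples.

Current: n = 57, width = 1.55
New: n = 228, width ≈ 0.77

Width reduced by factor of 1.55/0.77 = 2.01.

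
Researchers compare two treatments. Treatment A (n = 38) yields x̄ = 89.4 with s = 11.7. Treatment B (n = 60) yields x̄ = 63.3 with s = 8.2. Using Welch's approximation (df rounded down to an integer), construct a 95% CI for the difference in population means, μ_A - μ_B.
(21.75, 30.45)

Difference: x̄₁ - x̄₂ = 26.10
SE = √(s₁²/n₁ + s₂²/n₂) = √(11.7²/38 + 8.2²/60) = 2.1733
df = 59.96 → 59 (Welch–Satterthwaite, rounded down)
t* = 2.001

CI: 26.10 ± 2.001 · 2.1733 = 26.10 ± 4.35 = (21.75, 30.45)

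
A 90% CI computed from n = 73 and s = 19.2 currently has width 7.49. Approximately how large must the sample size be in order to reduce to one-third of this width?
n ≈ 657

CI width ∝ 1/√n
To reduce width by factor 3, need √n to grow by 3 → need 3² = 9 times as many samples.

Current: n = 73, width = 7.49
New: n = 657, width ≈ 2.47

Width reduced by factor of 7.49/2.47 = 3.03.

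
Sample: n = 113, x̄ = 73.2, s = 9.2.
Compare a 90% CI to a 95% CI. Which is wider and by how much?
95% CI is wider by 0.56

df = 112
90% CI: t* = 1.659, (71.76, 74.64), width = 2 · t* · s/√n = 2.87
95% CI: t* = 1.981, (71.49, 74.91), width = 2 · t* · s/√n = 3.43

The 95% CI is wider by 3.43 - 2.87 = 0.56.
Higher confidence requires a wider interval.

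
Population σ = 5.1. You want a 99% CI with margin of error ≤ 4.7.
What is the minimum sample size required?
n ≥ 8

For margin E ≤ 4.7:
n ≥ (z* · σ / E)²
n ≥ (2.576 · 5.1 / 4.7)²
n ≥ 7.81

Minimum n = 8 (rounding up)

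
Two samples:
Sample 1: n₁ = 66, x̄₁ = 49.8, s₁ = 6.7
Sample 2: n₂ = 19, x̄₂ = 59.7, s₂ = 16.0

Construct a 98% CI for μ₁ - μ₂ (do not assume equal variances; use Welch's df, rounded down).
(-19.45, -0.35)

Difference: x̄₁ - x̄₂ = -9.90
SE = √(s₁²/n₁ + s₂²/n₂) = √(6.7²/66 + 16.0²/19) = 3.7622
df = 19.85 → 19 (Welch–Satterthwaite, rounded down)
t* = 2.539

CI: -9.90 ± 2.539 · 3.7622 = -9.90 ± 9.55 = (-19.45, -0.35)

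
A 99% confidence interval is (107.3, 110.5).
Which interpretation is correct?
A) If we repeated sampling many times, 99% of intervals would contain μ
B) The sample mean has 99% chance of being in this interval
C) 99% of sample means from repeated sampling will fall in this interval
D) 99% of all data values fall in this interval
A

A) Correct — this is the frequentist long-run coverage interpretation.
B) Wrong — x̄ is observed and sits in the interval by construction.
C) Wrong — coverage applies to intervals containing μ, not to future x̄ values.
D) Wrong — a CI is about the parameter μ, not individual data values.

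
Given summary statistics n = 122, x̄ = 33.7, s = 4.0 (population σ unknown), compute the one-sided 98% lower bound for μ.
μ ≥ 32.95

Lower bound (one-sided):
t* = 2.076 (one-sided for 98%)
Lower bound = x̄ - t* · s/√n = 33.7 - 2.076 · 4.0/√122 = 32.95

We are 98% confident that μ ≥ 32.95.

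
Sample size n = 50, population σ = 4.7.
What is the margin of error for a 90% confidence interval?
Margin of error = 1.09

Margin of error = z* · σ/√n
= 1.645 · 4.7/√50
= 1.645 · 4.7/7.0711
= 1.09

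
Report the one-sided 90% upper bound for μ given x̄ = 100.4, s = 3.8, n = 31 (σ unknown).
μ ≤ 101.29

Upper bound (one-sided):
t* = 1.310 (one-sided for 90%)
Upper bound = x̄ + t* · s/√n = 100.4 + 1.310 · 3.8/√31 = 101.29

We are 90% confident that μ ≤ 101.29.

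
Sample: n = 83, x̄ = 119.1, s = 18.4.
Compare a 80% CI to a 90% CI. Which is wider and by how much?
90% CI is wider by 1.50

df = 82
80% CI: t* = 1.292, (116.49, 121.71), width = 2 · t* · s/√n = 5.22
90% CI: t* = 1.664, (115.74, 122.46), width = 2 · t* · s/√n = 6.72

The 90% CI is wider by 6.72 - 5.22 = 1.50.
Higher confidence requires a wider interval.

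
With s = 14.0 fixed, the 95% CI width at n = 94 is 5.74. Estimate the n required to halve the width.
n ≈ 376

CI width ∝ 1/√n
To reduce width by factor 2, need √n to grow by 2 → need 2² = 4 times as many samples.

Current: n = 94, width = 5.74
New: n = 376, width ≈ 2.84

Width reduced by factor of 5.74/2.84 = 2.02.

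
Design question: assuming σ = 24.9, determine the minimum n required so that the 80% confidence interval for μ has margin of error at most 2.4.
n ≥ 177

For margin E ≤ 2.4:
n ≥ (z* · σ / E)²
n ≥ (1.282 · 24.9 / 2.4)²
n ≥ 176.91

Minimum n = 177 (rounding up)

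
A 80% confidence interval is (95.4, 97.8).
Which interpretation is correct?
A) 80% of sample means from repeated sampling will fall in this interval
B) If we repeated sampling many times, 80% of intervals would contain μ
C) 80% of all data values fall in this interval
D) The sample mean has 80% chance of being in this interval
B

A) Wrong — coverage applies to intervals containing μ, not to future x̄ values.
B) Correct — this is the frequentist long-run coverage interpretation.
C) Wrong — a CI is about the parameter μ, not individual data values.
D) Wrong — x̄ is observed and sits in the interval by construction.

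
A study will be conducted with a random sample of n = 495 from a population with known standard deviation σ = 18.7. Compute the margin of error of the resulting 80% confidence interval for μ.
Margin of error = 1.08

Margin of error = z* · σ/√n
= 1.282 · 18.7/√495
= 1.282 · 18.7/22.2486
= 1.08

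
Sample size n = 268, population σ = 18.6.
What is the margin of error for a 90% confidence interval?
Margin of error = 1.87

Margin of error = z* · σ/√n
= 1.645 · 18.6/√268
= 1.645 · 18.6/16.3707
= 1.87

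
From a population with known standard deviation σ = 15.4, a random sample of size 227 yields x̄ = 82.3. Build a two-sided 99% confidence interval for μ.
(79.67, 84.93)

z-interval (σ known):
z* = 2.576 for 99% confidence

Margin of error = z* · σ/√n = 2.576 · 15.4/√227 = 2.63

CI: (82.3 - 2.63, 82.3 + 2.63) = (79.67, 84.93)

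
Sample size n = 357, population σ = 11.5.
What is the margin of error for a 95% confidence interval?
Margin of error = 1.19

Margin of error = z* · σ/√n
= 1.960 · 11.5/√357
= 1.960 · 11.5/18.8944
= 1.19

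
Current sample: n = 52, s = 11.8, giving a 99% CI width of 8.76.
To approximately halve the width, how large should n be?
n ≈ 208

CI width ∝ 1/√n
To reduce width by factor 2, need √n to grow by 2 → need 2² = 4 times as many samples.

Current: n = 52, width = 8.76
New: n = 208, width ≈ 4.25

Width reduced by factor of 8.76/4.25 = 2.06.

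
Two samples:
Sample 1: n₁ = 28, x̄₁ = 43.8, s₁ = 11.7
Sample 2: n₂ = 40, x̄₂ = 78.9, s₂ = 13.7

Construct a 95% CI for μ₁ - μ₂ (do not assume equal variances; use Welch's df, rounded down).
(-41.28, -28.92)

Difference: x̄₁ - x̄₂ = -35.10
SE = √(s₁²/n₁ + s₂²/n₂) = √(11.7²/28 + 13.7²/40) = 3.0953
df = 63.32 → 63 (Welch–Satterthwaite, rounded down)
t* = 1.998

CI: -35.10 ± 1.998 · 3.0953 = -35.10 ± 6.18 = (-41.28, -28.92)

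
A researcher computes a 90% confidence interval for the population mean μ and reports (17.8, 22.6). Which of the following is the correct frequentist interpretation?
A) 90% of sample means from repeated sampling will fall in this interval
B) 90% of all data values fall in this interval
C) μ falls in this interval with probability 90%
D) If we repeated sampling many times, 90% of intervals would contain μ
D

A) Wrong — coverage applies to intervals containing μ, not to future x̄ values.
B) Wrong — a CI is about the parameter μ, not individual data values.
C) Wrong — μ is fixed; the randomness lives in the interval, not in μ.
D) Correct — this is the frequentist long-run coverage interpretation.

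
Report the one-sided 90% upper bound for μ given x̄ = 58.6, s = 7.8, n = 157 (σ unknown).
μ ≤ 59.40

Upper bound (one-sided):
t* = 1.287 (one-sided for 90%)
Upper bound = x̄ + t* · s/√n = 58.6 + 1.287 · 7.8/√157 = 59.40

We are 90% confident that μ ≤ 59.40.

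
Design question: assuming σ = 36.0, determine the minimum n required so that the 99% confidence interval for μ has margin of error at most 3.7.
n ≥ 629

For margin E ≤ 3.7:
n ≥ (z* · σ / E)²
n ≥ (2.576 · 36.0 / 3.7)²
n ≥ 628.19

Minimum n = 629 (rounding up)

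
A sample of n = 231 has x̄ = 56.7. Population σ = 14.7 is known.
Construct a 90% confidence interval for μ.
(55.11, 58.29)

z-interval (σ known):
z* = 1.645 for 90% confidence

Margin of error = z* · σ/√n = 1.645 · 14.7/√231 = 1.59

CI: (56.7 - 1.59, 56.7 + 1.59) = (55.11, 58.29)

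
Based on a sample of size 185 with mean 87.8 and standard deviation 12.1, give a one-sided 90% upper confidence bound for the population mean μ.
μ ≤ 88.94

Upper bound (one-sided):
t* = 1.286 (one-sided for 90%)
Upper bound = x̄ + t* · s/√n = 87.8 + 1.286 · 12.1/√185 = 88.94

We are 90% confident that μ ≤ 88.94.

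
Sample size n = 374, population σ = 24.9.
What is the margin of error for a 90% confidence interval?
Margin of error = 2.12

Margin of error = z* · σ/√n
= 1.645 · 24.9/√374
= 1.645 · 24.9/19.3391
= 2.12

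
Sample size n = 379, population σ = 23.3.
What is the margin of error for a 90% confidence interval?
Margin of error = 1.97

Margin of error = z* · σ/√n
= 1.645 · 23.3/√379
= 1.645 · 23.3/19.4679
= 1.97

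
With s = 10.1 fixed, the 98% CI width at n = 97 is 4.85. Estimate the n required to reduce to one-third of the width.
n ≈ 873

CI width ∝ 1/√n
To reduce width by factor 3, need √n to grow by 3 → need 3² = 9 times as many samples.

Current: n = 97, width = 4.85
New: n = 873, width ≈ 1.59

Width reduced by factor of 4.85/1.59 = 3.05.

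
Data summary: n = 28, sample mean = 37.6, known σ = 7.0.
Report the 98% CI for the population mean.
(34.52, 40.68)

z-interval (σ known):
z* = 2.326 for 98% confidence

Margin of error = z* · σ/√n = 2.326 · 7.0/√28 = 3.08

CI: (37.6 - 3.08, 37.6 + 3.08) = (34.52, 40.68)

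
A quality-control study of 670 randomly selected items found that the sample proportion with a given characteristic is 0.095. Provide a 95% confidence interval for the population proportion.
(0.073, 0.117)

Proportion CI:
SE = √(p̂(1-p̂)/n) = √(0.095 · 0.905 / 670) = 0.01133

z* = 1.960
Margin = z* · SE = 1.960 · 0.01133 = 0.0222

CI: 0.095 ± 0.0222 = (0.073, 0.117)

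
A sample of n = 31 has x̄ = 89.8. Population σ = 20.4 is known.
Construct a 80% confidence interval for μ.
(85.10, 94.50)

z-interval (σ known):
z* = 1.282 for 80% confidence

Margin of error = z* · σ/√n = 1.282 · 20.4/√31 = 4.70

CI: (89.8 - 4.70, 89.8 + 4.70) = (85.10, 94.50)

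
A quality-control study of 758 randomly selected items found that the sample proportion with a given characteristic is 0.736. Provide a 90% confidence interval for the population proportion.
(0.710, 0.762)

Proportion CI:
SE = √(p̂(1-p̂)/n) = √(0.736 · 0.264 / 758) = 0.01601

z* = 1.645
Margin = z* · SE = 1.645 · 0.01601 = 0.0263

CI: 0.736 ± 0.0263 = (0.710, 0.762)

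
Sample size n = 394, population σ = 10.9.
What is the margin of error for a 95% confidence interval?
Margin of error = 1.08

Margin of error = z* · σ/√n
= 1.960 · 10.9/√394
= 1.960 · 10.9/19.8494
= 1.08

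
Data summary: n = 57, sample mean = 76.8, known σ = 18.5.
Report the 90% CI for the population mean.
(72.77, 80.83)

z-interval (σ known):
z* = 1.645 for 90% confidence

Margin of error = z* · σ/√n = 1.645 · 18.5/√57 = 4.03

CI: (76.8 - 4.03, 76.8 + 4.03) = (72.77, 80.83)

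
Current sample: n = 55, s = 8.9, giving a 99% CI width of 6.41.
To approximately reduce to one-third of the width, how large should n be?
n ≈ 495

CI width ∝ 1/√n
To reduce width by factor 3, need √n to grow by 3 → need 3² = 9 times as many samples.

Current: n = 55, width = 6.41
New: n = 495, width ≈ 2.07

Width reduced by factor of 6.41/2.07 = 3.10.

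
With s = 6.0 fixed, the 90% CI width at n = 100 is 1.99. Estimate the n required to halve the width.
n ≈ 400

CI width ∝ 1/√n
To reduce width by factor 2, need √n to grow by 2 → need 2² = 4 times as many samples.

Current: n = 100, width = 1.99
New: n = 400, width ≈ 0.99

Width reduced by factor of 1.99/0.99 = 2.01.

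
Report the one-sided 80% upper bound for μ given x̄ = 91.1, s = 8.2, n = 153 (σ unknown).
μ ≤ 91.66

Upper bound (one-sided):
t* = 0.844 (one-sided for 80%)
Upper bound = x̄ + t* · s/√n = 91.1 + 0.844 · 8.2/√153 = 91.66

We are 80% confident that μ ≤ 91.66.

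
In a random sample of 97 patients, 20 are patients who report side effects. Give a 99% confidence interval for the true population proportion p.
(0.100, 0.312)

Proportion CI:
p̂ = 20/97 = 0.20619
SE = √(p̂(1-p̂)/n) = √(0.20619 · 0.79381 / 97) = 0.04108

z* = 2.576
Margin = z* · SE = 2.576 · 0.04108 = 0.1058

CI: 0.20619 ± 0.1058 = (0.100, 0.312)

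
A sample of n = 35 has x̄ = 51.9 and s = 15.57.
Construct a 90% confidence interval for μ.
(47.45, 56.35)

t-interval (σ unknown):
df = n - 1 = 34
t* = 1.691 for 90% confidence

Margin of error = t* · s/√n = 1.691 · 15.57/√35 = 4.45

CI: (47.45, 56.35)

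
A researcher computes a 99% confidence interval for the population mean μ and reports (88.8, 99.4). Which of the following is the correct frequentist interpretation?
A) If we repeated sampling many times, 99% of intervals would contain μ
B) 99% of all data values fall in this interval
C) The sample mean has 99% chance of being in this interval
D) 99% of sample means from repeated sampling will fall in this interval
A

A) Correct — this is the frequentist long-run coverage interpretation.
B) Wrong — a CI is about the parameter μ, not individual data values.
C) Wrong — x̄ is observed and sits in the interval by construction.
D) Wrong — coverage applies to intervals containing μ, not to future x̄ values.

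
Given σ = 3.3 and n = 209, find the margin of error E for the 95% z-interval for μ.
Margin of error = 0.45

Margin of error = z* · σ/√n
= 1.960 · 3.3/√209
= 1.960 · 3.3/14.4568
= 0.45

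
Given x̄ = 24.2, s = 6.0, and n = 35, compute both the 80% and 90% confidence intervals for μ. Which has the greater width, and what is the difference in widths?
90% CI is wider by 0.78

df = 34
80% CI: t* = 1.307, (22.87, 25.53), width = 2 · t* · s/√n = 2.65
90% CI: t* = 1.691, (22.49, 25.91), width = 2 · t* · s/√n = 3.43

The 90% CI is wider by 3.43 - 2.65 = 0.78.
Higher confidence requires a wider interval.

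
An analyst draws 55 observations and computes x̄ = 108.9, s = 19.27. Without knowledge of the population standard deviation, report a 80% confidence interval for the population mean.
(105.53, 112.27)

t-interval (σ unknown):
df = n - 1 = 54
t* = 1.297 for 80% confidence

Margin of error = t* · s/√n = 1.297 · 19.27/√55 = 3.37

CI: (105.53, 112.27)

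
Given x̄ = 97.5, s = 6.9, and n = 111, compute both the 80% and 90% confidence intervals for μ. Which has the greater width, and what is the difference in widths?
90% CI is wider by 0.48

df = 110
80% CI: t* = 1.289, (96.66, 98.34), width = 2 · t* · s/√n = 1.69
90% CI: t* = 1.659, (96.41, 98.59), width = 2 · t* · s/√n = 2.17

The 90% CI is wider by 2.17 - 1.69 = 0.48.
Higher confidence requires a wider interval.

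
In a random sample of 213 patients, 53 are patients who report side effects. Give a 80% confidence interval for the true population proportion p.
(0.211, 0.287)

Proportion CI:
p̂ = 53/213 = 0.24883
SE = √(p̂(1-p̂)/n) = √(0.24883 · 0.75117 / 213) = 0.02962

z* = 1.282
Margin = z* · SE = 1.282 · 0.02962 = 0.0380

CI: 0.24883 ± 0.0380 = (0.211, 0.287)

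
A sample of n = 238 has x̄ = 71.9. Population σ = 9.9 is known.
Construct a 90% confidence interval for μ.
(70.84, 72.96)

z-interval (σ known):
z* = 1.645 for 90% confidence

Margin of error = z* · σ/√n = 1.645 · 9.9/√238 = 1.06

CI: (71.9 - 1.06, 71.9 + 1.06) = (70.84, 72.96)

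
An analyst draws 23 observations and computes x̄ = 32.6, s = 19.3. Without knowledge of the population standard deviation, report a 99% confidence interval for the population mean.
(21.26, 43.94)

t-interval (σ unknown):
df = n - 1 = 22
t* = 2.819 for 99% confidence

Margin of error = t* · s/√n = 2.819 · 19.3/√23 = 11.34

CI: (21.26, 43.94)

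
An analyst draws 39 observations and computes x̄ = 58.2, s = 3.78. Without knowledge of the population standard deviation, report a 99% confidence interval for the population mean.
(56.56, 59.84)

t-interval (σ unknown):
df = n - 1 = 38
t* = 2.712 for 99% confidence

Margin of error = t* · s/√n = 2.712 · 3.78/√39 = 1.64

CI: (56.56, 59.84)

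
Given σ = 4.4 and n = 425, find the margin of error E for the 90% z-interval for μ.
Margin of error = 0.35

Margin of error = z* · σ/√n
= 1.645 · 4.4/√425
= 1.645 · 4.4/20.6155
= 0.35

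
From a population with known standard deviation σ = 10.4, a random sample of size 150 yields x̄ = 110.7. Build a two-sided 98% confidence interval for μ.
(108.72, 112.68)

z-interval (σ known):
z* = 2.326 for 98% confidence

Margin of error = z* · σ/√n = 2.326 · 10.4/√150 = 1.98

CI: (110.7 - 1.98, 110.7 + 1.98) = (108.72, 112.68)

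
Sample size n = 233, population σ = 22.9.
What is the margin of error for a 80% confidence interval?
Margin of error = 1.92

Margin of error = z* · σ/√n
= 1.282 · 22.9/√233
= 1.282 · 22.9/15.2643
= 1.92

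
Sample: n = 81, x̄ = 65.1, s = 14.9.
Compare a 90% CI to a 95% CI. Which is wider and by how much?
95% CI is wider by 1.08

df = 80
90% CI: t* = 1.664, (62.35, 67.85), width = 2 · t* · s/√n = 5.51
95% CI: t* = 1.990, (61.81, 68.39), width = 2 · t* · s/√n = 6.59

The 95% CI is wider by 6.59 - 5.51 = 1.08.
Higher confidence requires a wider interval.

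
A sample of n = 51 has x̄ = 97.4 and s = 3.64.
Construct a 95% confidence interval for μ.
(96.38, 98.42)

t-interval (σ unknown):
df = n - 1 = 50
t* = 2.009 for 95% confidence

Margin of error = t* · s/√n = 2.009 · 3.64/√51 = 1.02

CI: (96.38, 98.42)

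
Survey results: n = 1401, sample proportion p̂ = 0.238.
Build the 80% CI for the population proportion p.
(0.223, 0.253)

Proportion CI:
SE = √(p̂(1-p̂)/n) = √(0.238 · 0.762 / 1401) = 0.01138

z* = 1.282
Margin = z* · SE = 1.282 · 0.01138 = 0.0146

CI: 0.238 ± 0.0146 = (0.223, 0.253)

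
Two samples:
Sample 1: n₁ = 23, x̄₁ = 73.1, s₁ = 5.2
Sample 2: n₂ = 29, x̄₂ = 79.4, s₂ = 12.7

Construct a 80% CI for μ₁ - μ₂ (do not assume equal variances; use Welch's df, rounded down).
(-9.68, -2.92)

Difference: x̄₁ - x̄₂ = -6.30
SE = √(s₁²/n₁ + s₂²/n₂) = √(5.2²/23 + 12.7²/29) = 2.5956
df = 38.88 → 38 (Welch–Satterthwaite, rounded down)
t* = 1.304

CI: -6.30 ± 1.304 · 2.5956 = -6.30 ± 3.38 = (-9.68, -2.92)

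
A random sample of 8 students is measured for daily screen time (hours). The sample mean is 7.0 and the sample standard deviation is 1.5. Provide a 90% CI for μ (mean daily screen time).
(6.00, 8.00)

t-interval (σ unknown):
df = n - 1 = 7
t* = 1.895 for 90% confidence

Margin of error = t* · s/√n = 1.895 · 1.5/√8 = 1.00

CI: (6.00, 8.00)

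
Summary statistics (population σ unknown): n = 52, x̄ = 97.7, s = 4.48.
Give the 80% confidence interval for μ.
(96.89, 98.51)

t-interval (σ unknown):
df = n - 1 = 51
t* = 1.298 for 80% confidence

Margin of error = t* · s/√n = 1.298 · 4.48/√52 = 0.81

CI: (96.89, 98.51)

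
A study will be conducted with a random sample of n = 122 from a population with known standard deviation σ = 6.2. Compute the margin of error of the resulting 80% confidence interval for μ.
Margin of error = 0.72

Margin of error = z* · σ/√n
= 1.282 · 6.2/√122
= 1.282 · 6.2/11.0454
= 0.72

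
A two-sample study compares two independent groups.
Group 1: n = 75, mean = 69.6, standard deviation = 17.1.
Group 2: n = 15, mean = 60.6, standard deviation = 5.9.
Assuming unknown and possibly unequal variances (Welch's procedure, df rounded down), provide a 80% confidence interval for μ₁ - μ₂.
(5.77, 12.23)

Difference: x̄₁ - x̄₂ = 9.00
SE = √(s₁²/n₁ + s₂²/n₂) = √(17.1²/75 + 5.9²/15) = 2.4939
df = 65.55 → 65 (Welch–Satterthwaite, rounded down)
t* = 1.295

CI: 9.00 ± 1.295 · 2.4939 = 9.00 ± 3.23 = (5.77, 12.23)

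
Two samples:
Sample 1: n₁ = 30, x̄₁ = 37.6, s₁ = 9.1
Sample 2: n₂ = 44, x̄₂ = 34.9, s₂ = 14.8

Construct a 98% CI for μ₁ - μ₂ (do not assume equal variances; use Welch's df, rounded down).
(-3.92, 9.32)

Difference: x̄₁ - x̄₂ = 2.70
SE = √(s₁²/n₁ + s₂²/n₂) = √(9.1²/30 + 14.8²/44) = 2.7818
df = 71.37 → 71 (Welch–Satterthwaite, rounded down)
t* = 2.380

CI: 2.70 ± 2.380 · 2.7818 = 2.70 ± 6.62 = (-3.92, 9.32)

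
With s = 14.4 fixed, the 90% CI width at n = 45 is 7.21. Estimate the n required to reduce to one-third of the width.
n ≈ 405

CI width ∝ 1/√n
To reduce width by factor 3, need √n to grow by 3 → need 3² = 9 times as many samples.

Current: n = 45, width = 7.21
New: n = 405, width ≈ 2.36

Width reduced by factor of 7.21/2.36 = 3.06.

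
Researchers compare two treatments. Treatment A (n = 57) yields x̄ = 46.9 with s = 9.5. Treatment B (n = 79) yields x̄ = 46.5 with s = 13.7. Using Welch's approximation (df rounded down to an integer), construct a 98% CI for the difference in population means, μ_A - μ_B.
(-4.29, 5.09)

Difference: x̄₁ - x̄₂ = 0.40
SE = √(s₁²/n₁ + s₂²/n₂) = √(9.5²/57 + 13.7²/79) = 1.9898
df = 133.82 → 133 (Welch–Satterthwaite, rounded down)
t* = 2.355

CI: 0.40 ± 2.355 · 1.9898 = 0.40 ± 4.69 = (-4.29, 5.09)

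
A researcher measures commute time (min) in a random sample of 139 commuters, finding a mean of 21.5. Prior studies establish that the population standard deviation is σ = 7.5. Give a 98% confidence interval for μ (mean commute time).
(20.02, 22.98)

z-interval (σ known):
z* = 2.326 for 98% confidence

Margin of error = z* · σ/√n = 2.326 · 7.5/√139 = 1.48

CI: (21.5 - 1.48, 21.5 + 1.48) = (20.02, 22.98)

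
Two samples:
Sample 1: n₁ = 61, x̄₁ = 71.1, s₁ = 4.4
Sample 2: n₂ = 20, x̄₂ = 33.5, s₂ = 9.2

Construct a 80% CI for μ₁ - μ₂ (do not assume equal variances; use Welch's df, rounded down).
(34.78, 40.42)

Difference: x̄₁ - x̄₂ = 37.60
SE = √(s₁²/n₁ + s₂²/n₂) = √(4.4²/61 + 9.2²/20) = 2.1329
df = 21.92 → 21 (Welch–Satterthwaite, rounded down)
t* = 1.323

CI: 37.60 ± 1.323 · 2.1329 = 37.60 ± 2.82 = (34.78, 40.42)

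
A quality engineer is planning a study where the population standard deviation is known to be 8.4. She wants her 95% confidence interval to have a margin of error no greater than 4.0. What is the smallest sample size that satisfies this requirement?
n ≥ 17

For margin E ≤ 4.0:
n ≥ (z* · σ / E)²
n ≥ (1.960 · 8.4 / 4.0)²
n ≥ 16.94

Minimum n = 17 (rounding up)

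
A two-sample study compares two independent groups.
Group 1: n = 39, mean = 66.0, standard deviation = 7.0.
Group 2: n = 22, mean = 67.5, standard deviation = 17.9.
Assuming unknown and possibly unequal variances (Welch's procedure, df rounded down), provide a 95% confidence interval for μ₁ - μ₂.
(-9.71, 6.71)

Difference: x̄₁ - x̄₂ = -1.50
SE = √(s₁²/n₁ + s₂²/n₂) = √(7.0²/39 + 17.9²/22) = 3.9775
df = 24.68 → 24 (Welch–Satterthwaite, rounded down)
t* = 2.064

CI: -1.50 ± 2.064 · 3.9775 = -1.50 ± 8.21 = (-9.71, 6.71)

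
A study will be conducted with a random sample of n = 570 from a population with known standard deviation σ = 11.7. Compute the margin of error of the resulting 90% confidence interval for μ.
Margin of error = 0.81

Margin of error = z* · σ/√n
= 1.645 · 11.7/√570
= 1.645 · 11.7/23.8747
= 0.81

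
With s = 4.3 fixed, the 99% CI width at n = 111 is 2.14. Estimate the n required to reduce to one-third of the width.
n ≈ 999

CI width ∝ 1/√n
To reduce width by factor 3, need √n to grow by 3 → need 3² = 9 times as many samples.

Current: n = 111, width = 2.14
New: n = 999, width ≈ 0.70

Width reduced by factor of 2.14/0.70 = 3.06.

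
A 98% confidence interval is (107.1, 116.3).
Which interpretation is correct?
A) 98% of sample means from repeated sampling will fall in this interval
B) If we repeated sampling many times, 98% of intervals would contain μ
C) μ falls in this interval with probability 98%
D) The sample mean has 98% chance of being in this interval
B

A) Wrong — coverage applies to intervals containing μ, not to future x̄ values.
B) Correct — this is the frequentist long-run coverage interpretation.
C) Wrong — μ is fixed; the randomness lives in the interval, not in μ.
D) Wrong — x̄ is observed and sits in the interval by construction.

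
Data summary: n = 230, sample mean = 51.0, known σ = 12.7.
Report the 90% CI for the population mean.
(49.62, 52.38)

z-interval (σ known):
z* = 1.645 for 90% confidence

Margin of error = z* · σ/√n = 1.645 · 12.7/√230 = 1.38

CI: (51.0 - 1.38, 51.0 + 1.38) = (49.62, 52.38)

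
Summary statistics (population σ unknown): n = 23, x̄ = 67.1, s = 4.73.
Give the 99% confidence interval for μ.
(64.32, 69.88)

t-interval (σ unknown):
df = n - 1 = 22
t* = 2.819 for 99% confidence

Margin of error = t* · s/√n = 2.819 · 4.73/√23 = 2.78

CI: (64.32, 69.88)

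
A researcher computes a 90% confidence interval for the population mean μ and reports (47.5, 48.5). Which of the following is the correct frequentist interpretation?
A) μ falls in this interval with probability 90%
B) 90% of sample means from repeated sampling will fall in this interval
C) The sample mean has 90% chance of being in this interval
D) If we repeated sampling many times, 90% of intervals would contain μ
D

A) Wrong — μ is fixed; the randomness lives in the interval, not in μ.
B) Wrong — coverage applies to intervals containing μ, not to future x̄ values.
C) Wrong — x̄ is observed and sits in the interval by construction.
D) Correct — this is the frequentist long-run coverage interpretation.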